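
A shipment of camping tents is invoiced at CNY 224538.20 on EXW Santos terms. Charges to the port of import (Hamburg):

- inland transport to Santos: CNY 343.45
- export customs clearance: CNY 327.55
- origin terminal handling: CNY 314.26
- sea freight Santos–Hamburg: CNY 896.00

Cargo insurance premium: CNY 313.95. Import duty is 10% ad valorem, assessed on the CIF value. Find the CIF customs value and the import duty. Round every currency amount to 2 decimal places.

CIF value: CNY 226733.41; import duty: CNY 22673.34

CIF = EXW price + pre-shipment costs + freight + insurance
CIF = 224538.20 + 343.45 + 327.55 + 314.26 + 896.00 + 313.95 = 226733.41
Import duty = 226733.41 × 10% = 22673.34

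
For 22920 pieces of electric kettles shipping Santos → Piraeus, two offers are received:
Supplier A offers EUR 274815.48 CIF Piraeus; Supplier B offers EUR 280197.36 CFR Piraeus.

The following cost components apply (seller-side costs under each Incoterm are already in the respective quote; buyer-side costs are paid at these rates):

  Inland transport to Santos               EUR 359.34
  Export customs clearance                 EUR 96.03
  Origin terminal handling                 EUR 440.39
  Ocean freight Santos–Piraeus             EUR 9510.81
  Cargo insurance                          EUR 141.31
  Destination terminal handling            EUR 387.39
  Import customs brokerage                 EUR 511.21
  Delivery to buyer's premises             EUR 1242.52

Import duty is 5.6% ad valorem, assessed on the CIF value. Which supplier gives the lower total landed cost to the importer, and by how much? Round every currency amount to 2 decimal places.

Supplier A (CIF):
The CIF price already equals the CIF value: 274815.48
Import duty = 274815.48 × 5.6% = 15389.67
Buyer bears (A): 387.39 + 511.21 + 1242.52 = 2141.12
Landed cost (A) = invoice 274815.48 + 2141.12 + duty 15389.67 = 292346.27
Supplier B (CFR):
CIF value = CFR price + insurance = 280197.36 + 141.31 = 280338.67
Import duty = 280338.67 × 5.6% = 15698.97
Buyer bears (B): 141.31 + 387.39 + 511.21 + 1242.52 = 2282.43
Landed cost (B) = invoice 280197.36 + 2282.43 + duty 15698.97 = 298178.76
Difference = |292346.27 − 298178.76| = 5832.49

Supplier A is cheaper by EUR 5832.49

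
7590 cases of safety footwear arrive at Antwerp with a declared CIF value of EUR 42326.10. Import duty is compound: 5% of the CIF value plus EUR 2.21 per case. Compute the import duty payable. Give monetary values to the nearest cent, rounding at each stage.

Ad valorem component: 42326.10 × 5% = 2116.31
Specific component: 7590 × 2.21 = 16773.90
Import duty = 2116.31 + 16773.90 = 18890.21

Import duty: EUR 18890.21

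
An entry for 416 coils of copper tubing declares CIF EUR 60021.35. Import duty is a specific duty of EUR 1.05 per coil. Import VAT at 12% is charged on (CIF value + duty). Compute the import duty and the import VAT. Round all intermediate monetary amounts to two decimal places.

Import duty = 416 × 1.05 = 436.80
VAT base = CIF + duty = 60021.35 + 436.80 = 60458.15
Import VAT = 60458.15 × 12% = 7254.98

Import duty: EUR 436.80; import VAT: EUR 7254.98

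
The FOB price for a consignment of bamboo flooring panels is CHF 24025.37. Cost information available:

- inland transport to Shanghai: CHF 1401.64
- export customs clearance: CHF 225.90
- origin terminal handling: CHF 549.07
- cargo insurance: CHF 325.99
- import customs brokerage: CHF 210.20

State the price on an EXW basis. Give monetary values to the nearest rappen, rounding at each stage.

Not relevant to the conversion: insurance, brokerage — on the buyer under both terms; not part of either seller's price.
From FOB to EXW, the seller no longer bears: inland to port, export clearance, origin terminal.
EXW price = 24025.37 − 1401.64 − 225.90 − 549.07 = 21848.76

EXW price: CHF 21848.76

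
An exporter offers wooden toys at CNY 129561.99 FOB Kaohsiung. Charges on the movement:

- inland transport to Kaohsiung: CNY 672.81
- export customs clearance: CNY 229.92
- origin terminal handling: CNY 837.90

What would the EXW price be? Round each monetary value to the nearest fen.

EXW price: CNY 127821.36

From FOB to EXW, the seller no longer bears: inland to port, export clearance, origin terminal.
EXW price = 129561.99 − 672.81 − 229.92 − 837.90 = 127821.36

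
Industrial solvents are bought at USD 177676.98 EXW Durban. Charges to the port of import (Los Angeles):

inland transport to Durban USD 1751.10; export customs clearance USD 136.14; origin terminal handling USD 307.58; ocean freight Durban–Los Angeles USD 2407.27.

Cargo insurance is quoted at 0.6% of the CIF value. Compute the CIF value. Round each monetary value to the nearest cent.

CIF value: USD 183379.35

Let C be the CIF value. C = EXW price + pre-shipment costs + freight + 0.6% × C
C − 0.6% × C = 177676.98 + 1751.10 + 136.14 + 307.58 + 2407.27
0.994 × C = 182279.07
C = 182279.07 / 0.994 = 183379.35
Insurance premium = 0.6% × 183379.35 = 1100.28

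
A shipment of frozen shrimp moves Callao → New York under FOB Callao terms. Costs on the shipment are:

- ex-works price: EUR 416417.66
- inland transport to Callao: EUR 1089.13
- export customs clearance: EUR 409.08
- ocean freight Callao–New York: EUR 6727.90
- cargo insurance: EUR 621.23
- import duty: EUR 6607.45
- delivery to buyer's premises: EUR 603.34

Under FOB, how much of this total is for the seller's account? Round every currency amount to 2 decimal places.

FOB: the seller bears costs until goods are on board at the origin port; the buyer bears freight, insurance and all costs thereafter.
Seller's account: goods 416417.66 + inland to port 1089.13 + export clearance 409.08 = 417915.87
Buyer's account: freight 6727.90 + insurance 621.23 + duty 6607.45 + delivery 603.34 = 14559.92

Seller's account: EUR 417915.87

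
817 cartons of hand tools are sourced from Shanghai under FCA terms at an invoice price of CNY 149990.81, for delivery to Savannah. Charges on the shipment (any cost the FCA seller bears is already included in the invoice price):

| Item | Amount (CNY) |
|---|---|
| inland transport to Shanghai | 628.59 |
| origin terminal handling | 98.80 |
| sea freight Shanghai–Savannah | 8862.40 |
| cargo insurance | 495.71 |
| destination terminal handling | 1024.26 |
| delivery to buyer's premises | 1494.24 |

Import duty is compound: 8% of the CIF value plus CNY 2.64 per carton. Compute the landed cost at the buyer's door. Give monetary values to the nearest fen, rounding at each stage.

Total landed cost: CNY 176878.92

FCA: the seller delivers export-cleared goods to the carrier; the buyer bears costs from that point.
Already in the invoice (seller's account under FCA): inland to port — exclude.
CIF value = FCA price + origin terminal + freight + insurance = 149990.81 + 98.80 + 8862.40 + 495.71 = 159447.72
Ad valorem component: 159447.72 × 8% = 12755.82
Specific component: 817 × 2.64 = 2156.88
Import duty = 12755.82 + 2156.88 = 14912.70
Buyer bears: origin terminal 98.80 + freight 8862.40 + insurance 495.71 + destination terminal 1024.26 + delivery 1494.24 + duty 14912.70 = 26888.11
Landed cost = invoice 149990.81 + 26888.11 = 176878.92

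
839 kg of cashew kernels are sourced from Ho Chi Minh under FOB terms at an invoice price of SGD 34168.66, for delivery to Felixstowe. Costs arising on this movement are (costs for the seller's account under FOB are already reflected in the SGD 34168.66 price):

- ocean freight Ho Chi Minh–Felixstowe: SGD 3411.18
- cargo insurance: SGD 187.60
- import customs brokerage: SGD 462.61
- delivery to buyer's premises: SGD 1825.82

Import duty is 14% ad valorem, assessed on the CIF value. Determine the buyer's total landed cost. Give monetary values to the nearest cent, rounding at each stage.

FOB: the seller bears costs until goods are on board at the origin port; the buyer bears freight, insurance and all costs thereafter.
CIF value = FOB price + freight + insurance = 34168.66 + 3411.18 + 187.60 = 37767.44
Import duty = 37767.44 × 14% = 5287.44
Buyer bears: freight 3411.18 + insurance 187.60 + brokerage 462.61 + delivery 1825.82 + duty 5287.44 = 11174.65
Landed cost = invoice 34168.66 + 11174.65 = 45343.31

Total landed cost: SGD 45343.31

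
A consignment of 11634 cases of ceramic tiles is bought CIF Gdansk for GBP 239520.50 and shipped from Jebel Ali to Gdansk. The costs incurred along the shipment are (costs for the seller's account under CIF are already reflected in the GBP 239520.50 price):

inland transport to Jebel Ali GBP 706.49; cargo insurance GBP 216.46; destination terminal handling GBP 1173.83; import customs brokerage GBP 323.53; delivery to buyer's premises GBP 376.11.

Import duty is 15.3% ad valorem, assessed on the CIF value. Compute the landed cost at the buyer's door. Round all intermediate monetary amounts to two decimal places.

CIF: the seller pays costs through ocean freight and marine insurance to the destination port.
Already in the invoice (seller's account under CIF): inland to port, insurance — exclude.
The CIF price already equals the CIF value: 239520.50
Import duty = 239520.50 × 15.3% = 36646.64
Buyer bears: destination terminal 1173.83 + brokerage 323.53 + delivery 376.11 + duty 36646.64 = 38520.11
Landed cost = invoice 239520.50 + 38520.11 = 278040.61

Total landed cost: GBP 278040.61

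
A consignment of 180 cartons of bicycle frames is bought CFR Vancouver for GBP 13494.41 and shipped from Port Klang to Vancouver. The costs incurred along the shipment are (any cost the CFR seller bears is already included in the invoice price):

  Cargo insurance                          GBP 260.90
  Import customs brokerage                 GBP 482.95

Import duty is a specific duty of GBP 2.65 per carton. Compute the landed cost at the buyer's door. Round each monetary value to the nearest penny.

Total landed cost: GBP 14715.26

CFR: the seller pays costs through ocean freight to the destination port, but not insurance.
CIF value = CFR price + insurance = 13494.41 + 260.90 = 13755.31
Import duty = 180 × 2.65 = 477.00
Buyer bears: insurance 260.90 + brokerage 482.95 + duty 477.00 = 1220.85
Landed cost = invoice 13494.41 + 1220.85 = 14715.26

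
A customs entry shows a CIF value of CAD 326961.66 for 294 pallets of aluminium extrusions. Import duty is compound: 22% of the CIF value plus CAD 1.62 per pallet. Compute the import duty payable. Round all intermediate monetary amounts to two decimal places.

Ad valorem component: 326961.66 × 22% = 71931.57
Specific component: 294 × 1.62 = 476.28
Import duty = 71931.57 + 476.28 = 72407.85

Import duty: CAD 72407.85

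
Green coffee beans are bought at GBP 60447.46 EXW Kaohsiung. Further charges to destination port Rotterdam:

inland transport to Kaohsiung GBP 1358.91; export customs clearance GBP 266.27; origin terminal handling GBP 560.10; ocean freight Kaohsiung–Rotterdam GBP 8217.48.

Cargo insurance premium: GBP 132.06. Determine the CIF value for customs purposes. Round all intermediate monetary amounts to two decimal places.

CIF = EXW price + pre-shipment costs + freight + insurance
CIF = 60447.46 + 1358.91 + 266.27 + 560.10 + 8217.48 + 132.06 = 70982.28

CIF value: GBP 70982.28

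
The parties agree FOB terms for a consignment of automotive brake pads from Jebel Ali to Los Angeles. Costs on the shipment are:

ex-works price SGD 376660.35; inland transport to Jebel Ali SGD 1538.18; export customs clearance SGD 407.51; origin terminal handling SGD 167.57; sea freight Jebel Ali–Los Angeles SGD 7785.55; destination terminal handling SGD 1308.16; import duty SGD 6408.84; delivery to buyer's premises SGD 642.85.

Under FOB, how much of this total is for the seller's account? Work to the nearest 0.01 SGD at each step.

FOB: the seller bears costs until goods are on board at the origin port; the buyer bears freight, insurance and all costs thereafter.
Seller's account: goods 376660.35 + inland to port 1538.18 + export clearance 407.51 + origin terminal 167.57 = 378773.61
Buyer's account: freight 7785.55 + destination terminal 1308.16 + duty 6408.84 + delivery 642.85 = 16145.40

Seller's account: SGD 378773.61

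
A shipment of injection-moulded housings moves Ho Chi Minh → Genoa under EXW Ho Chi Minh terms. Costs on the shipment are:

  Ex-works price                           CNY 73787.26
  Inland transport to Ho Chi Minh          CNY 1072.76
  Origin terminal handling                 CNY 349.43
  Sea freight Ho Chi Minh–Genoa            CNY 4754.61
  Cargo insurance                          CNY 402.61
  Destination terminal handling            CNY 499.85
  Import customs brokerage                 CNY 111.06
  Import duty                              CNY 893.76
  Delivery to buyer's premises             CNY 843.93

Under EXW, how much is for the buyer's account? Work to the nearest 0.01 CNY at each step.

EXW: the seller makes goods available at their premises; the buyer bears all onward costs.
Seller's account: goods 73787.26 = 73787.26
Buyer's account: inland to port 1072.76 + origin terminal 349.43 + freight 4754.61 + insurance 402.61 + destination terminal 499.85 + brokerage 111.06 + duty 893.76 + delivery 843.93 = 8928.01

Buyer's account: CNY 8928.01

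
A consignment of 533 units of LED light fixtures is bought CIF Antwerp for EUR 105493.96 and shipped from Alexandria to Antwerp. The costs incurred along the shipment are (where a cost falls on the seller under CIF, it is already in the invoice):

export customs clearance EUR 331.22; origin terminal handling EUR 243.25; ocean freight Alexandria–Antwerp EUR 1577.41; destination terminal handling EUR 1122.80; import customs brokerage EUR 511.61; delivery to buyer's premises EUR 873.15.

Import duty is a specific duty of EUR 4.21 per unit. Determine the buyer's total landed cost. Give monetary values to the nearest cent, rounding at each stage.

Total landed cost: EUR 110245.45

CIF: the seller pays costs through ocean freight and marine insurance to the destination port.
Already in the invoice (seller's account under CIF): export clearance, origin terminal, freight — exclude.
The CIF price already equals the CIF value: 105493.96
Import duty = 533 × 4.21 = 2243.93
Buyer bears: destination terminal 1122.80 + brokerage 511.61 + delivery 873.15 + duty 2243.93 = 4751.49
Landed cost = invoice 105493.96 + 4751.49 = 110245.45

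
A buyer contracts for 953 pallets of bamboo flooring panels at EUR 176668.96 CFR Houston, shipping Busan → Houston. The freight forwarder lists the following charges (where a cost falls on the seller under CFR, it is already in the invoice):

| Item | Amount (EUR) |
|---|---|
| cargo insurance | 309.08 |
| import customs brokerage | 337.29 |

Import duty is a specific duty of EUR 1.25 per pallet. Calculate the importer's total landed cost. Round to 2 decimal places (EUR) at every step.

CFR: the seller pays costs through ocean freight to the destination port, but not insurance.
CIF value = CFR price + insurance = 176668.96 + 309.08 = 176978.04
Import duty = 953 × 1.25 = 1191.25
Buyer bears: insurance 309.08 + brokerage 337.29 + duty 1191.25 = 1837.62
Landed cost = invoice 176668.96 + 1837.62 = 178506.58

Total landed cost: EUR 178506.58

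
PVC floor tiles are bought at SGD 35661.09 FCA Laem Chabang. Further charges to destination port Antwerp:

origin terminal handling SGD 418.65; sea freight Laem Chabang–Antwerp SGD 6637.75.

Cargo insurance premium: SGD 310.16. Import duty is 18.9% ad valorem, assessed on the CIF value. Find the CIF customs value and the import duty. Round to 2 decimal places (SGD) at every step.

CIF value: SGD 43027.65; import duty: SGD 8132.23

CIF = FCA price + pre-shipment costs + freight + insurance
CIF = 35661.09 + 418.65 + 6637.75 + 310.16 = 43027.65
Import duty = 43027.65 × 18.9% = 8132.23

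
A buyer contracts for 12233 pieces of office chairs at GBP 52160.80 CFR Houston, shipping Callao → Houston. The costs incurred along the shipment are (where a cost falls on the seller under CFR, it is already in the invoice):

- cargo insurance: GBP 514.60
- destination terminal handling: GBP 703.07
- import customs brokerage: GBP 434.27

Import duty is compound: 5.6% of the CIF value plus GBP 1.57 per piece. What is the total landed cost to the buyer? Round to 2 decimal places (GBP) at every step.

Total landed cost: GBP 75968.37

CFR: the seller pays costs through ocean freight to the destination port, but not insurance.
CIF value = CFR price + insurance = 52160.80 + 514.60 = 52675.40
Ad valorem component: 52675.40 × 5.6% = 2949.82
Specific component: 12233 × 1.57 = 19205.81
Import duty = 2949.82 + 19205.81 = 22155.63
Buyer bears: insurance 514.60 + destination terminal 703.07 + brokerage 434.27 + duty 22155.63 = 23807.57
Landed cost = invoice 52160.80 + 23807.57 = 75968.37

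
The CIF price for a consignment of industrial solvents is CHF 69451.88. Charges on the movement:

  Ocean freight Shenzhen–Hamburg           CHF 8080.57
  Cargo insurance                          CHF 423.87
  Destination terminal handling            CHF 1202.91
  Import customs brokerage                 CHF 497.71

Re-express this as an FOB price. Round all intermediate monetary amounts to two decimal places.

FOB price: CHF 60947.44

Not relevant to the conversion: brokerage, destination terminal — on the buyer under both terms; not part of either seller's price.
From CIF to FOB, the seller no longer bears: freight, insurance.
FOB price = 69451.88 − 8080.57 − 423.87 = 60947.44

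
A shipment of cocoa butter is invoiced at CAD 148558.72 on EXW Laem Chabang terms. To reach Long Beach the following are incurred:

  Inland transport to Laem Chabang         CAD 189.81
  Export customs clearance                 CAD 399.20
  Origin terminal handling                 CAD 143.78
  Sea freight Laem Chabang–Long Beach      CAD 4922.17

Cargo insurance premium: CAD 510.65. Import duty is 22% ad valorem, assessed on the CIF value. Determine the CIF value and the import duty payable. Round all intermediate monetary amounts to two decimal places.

CIF value: CAD 154724.33; import duty: CAD 34039.35

CIF = EXW price + pre-shipment costs + freight + insurance
CIF = 148558.72 + 189.81 + 399.20 + 143.78 + 4922.17 + 510.65 = 154724.33
Import duty = 154724.33 × 22% = 34039.35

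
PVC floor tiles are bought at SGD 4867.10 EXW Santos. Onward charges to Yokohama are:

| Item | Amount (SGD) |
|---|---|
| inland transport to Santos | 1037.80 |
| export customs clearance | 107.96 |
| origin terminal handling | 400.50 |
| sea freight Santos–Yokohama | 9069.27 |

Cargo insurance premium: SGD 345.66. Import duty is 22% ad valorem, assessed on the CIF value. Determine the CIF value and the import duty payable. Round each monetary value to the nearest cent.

CIF value: SGD 15828.29; import duty: SGD 3482.22

CIF = EXW price + pre-shipment costs + freight + insurance
CIF = 4867.10 + 1037.80 + 107.96 + 400.50 + 9069.27 + 345.66 = 15828.29
Import duty = 15828.29 × 22% = 3482.22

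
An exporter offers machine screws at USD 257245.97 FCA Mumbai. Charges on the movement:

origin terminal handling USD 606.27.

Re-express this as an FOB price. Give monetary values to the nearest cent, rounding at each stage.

From FCA to FOB, the seller additionally bears: origin terminal.
FOB price = 257245.97 + 606.27 = 257852.24

FOB price: USD 257852.24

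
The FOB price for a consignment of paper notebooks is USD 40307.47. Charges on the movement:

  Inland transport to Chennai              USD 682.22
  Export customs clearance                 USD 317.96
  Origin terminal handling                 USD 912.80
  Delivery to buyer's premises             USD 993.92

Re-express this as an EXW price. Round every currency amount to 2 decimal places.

EXW price: USD 38394.49

Not relevant to the conversion: delivery — on the buyer under both terms; not part of either seller's price.
From FOB to EXW, the seller no longer bears: inland to port, export clearance, origin terminal.
EXW price = 40307.47 − 682.22 − 317.96 − 912.80 = 38394.49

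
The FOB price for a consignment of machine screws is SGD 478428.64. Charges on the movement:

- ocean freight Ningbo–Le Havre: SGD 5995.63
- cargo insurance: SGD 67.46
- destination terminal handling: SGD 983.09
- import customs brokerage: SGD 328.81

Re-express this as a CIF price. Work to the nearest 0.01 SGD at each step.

CIF price: SGD 484491.73

Not relevant to the conversion: brokerage, destination terminal — on the buyer under both terms; not part of either seller's price.
From FOB to CIF, the seller additionally bears: freight, insurance.
CIF price = 478428.64 + 5995.63 + 67.46 = 484491.73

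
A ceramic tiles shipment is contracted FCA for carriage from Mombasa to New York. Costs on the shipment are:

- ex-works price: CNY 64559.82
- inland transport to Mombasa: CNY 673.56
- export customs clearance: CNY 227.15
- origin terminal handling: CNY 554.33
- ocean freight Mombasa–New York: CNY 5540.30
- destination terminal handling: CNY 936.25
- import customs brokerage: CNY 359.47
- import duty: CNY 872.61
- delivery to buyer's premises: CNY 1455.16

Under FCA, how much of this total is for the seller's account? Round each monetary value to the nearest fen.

Seller's account: CNY 65460.53

FCA: the seller delivers export-cleared goods to the carrier; the buyer bears costs from that point.
Seller's account: goods 64559.82 + inland to port 673.56 + export clearance 227.15 = 65460.53
Buyer's account: origin terminal 554.33 + freight 5540.30 + destination terminal 936.25 + brokerage 359.47 + duty 872.61 + delivery 1455.16 = 9718.12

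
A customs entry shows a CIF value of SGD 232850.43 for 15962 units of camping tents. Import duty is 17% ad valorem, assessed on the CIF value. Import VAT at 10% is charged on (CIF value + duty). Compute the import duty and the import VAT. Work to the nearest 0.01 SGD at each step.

Import duty = 232850.43 × 17% = 39584.57
VAT base = CIF + duty = 232850.43 + 39584.57 = 272435.00
Import VAT = 272435.00 × 10% = 27243.50

Import duty: SGD 39584.57; import VAT: SGD 27243.50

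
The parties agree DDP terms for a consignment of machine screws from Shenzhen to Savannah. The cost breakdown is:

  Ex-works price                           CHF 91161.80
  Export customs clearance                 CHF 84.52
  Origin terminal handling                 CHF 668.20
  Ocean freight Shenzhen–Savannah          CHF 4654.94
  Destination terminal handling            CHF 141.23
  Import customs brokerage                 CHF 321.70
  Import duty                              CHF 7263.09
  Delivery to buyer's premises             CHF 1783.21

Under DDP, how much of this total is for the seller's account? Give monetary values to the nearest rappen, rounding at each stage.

DDP: the seller bears all costs including import duty.
Seller's account: goods 91161.80 + export clearance 84.52 + origin terminal 668.20 + freight 4654.94 + destination terminal 141.23 + brokerage 321.70 + duty 7263.09 + delivery 1783.21 = 106078.69
Buyer's account: 0.00

Seller's account: CHF 106078.69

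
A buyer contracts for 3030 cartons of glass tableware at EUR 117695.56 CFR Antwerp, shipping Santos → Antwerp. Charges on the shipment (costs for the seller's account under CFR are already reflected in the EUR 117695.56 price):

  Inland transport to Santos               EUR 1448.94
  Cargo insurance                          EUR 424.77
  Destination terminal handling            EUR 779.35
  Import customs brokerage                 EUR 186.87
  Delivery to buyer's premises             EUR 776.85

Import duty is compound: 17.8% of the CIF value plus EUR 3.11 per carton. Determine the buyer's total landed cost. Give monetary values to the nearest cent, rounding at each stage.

Total landed cost: EUR 150312.12

CFR: the seller pays costs through ocean freight to the destination port, but not insurance.
Already in the invoice (seller's account under CFR): inland to port — exclude.
CIF value = CFR price + insurance = 117695.56 + 424.77 = 118120.33
Ad valorem component: 118120.33 × 17.8% = 21025.42
Specific component: 3030 × 3.11 = 9423.30
Import duty = 21025.42 + 9423.30 = 30448.72
Buyer bears: insurance 424.77 + destination terminal 779.35 + brokerage 186.87 + delivery 776.85 + duty 30448.72 = 32616.56
Landed cost = invoice 117695.56 + 32616.56 = 150312.12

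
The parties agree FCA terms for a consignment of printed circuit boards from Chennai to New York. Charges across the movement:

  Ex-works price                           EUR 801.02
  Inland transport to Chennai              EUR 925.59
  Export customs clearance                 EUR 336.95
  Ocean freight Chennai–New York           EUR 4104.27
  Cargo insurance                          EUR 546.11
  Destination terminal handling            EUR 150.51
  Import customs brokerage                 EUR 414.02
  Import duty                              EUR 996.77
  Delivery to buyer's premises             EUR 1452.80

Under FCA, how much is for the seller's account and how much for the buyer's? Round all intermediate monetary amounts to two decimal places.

Seller: EUR 2063.56; buyer: EUR 7664.48

FCA: the seller delivers export-cleared goods to the carrier; the buyer bears costs from that point.
Seller's account: goods 801.02 + inland to port 925.59 + export clearance 336.95 = 2063.56
Buyer's account: freight 4104.27 + insurance 546.11 + destination terminal 150.51 + brokerage 414.02 + duty 996.77 + delivery 1452.80 = 7664.48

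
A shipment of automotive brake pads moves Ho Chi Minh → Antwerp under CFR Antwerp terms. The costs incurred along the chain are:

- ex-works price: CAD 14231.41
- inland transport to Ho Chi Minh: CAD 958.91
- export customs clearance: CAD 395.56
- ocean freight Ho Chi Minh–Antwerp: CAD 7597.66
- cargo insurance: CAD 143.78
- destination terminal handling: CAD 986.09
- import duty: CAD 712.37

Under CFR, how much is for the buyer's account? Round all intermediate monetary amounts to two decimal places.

Buyer's account: CAD 1842.24

CFR: the seller pays costs through ocean freight to the destination port, but not insurance.
Seller's account: goods 14231.41 + inland to port 958.91 + export clearance 395.56 + freight 7597.66 = 23183.54
Buyer's account: insurance 143.78 + destination terminal 986.09 + duty 712.37 = 1842.24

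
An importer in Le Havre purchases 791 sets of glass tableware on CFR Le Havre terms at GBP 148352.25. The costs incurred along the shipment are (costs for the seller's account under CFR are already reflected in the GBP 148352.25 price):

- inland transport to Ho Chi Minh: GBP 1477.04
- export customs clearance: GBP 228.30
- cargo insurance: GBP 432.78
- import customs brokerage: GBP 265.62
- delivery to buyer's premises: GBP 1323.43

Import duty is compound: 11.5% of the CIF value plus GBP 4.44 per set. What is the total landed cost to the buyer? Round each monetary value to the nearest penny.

CFR: the seller pays costs through ocean freight to the destination port, but not insurance.
Already in the invoice (seller's account under CFR): inland to port, export clearance — exclude.
CIF value = CFR price + insurance = 148352.25 + 432.78 = 148785.03
Ad valorem component: 148785.03 × 11.5% = 17110.28
Specific component: 791 × 4.44 = 3512.04
Import duty = 17110.28 + 3512.04 = 20622.32
Buyer bears: insurance 432.78 + brokerage 265.62 + delivery 1323.43 + duty 20622.32 = 22644.15
Landed cost = invoice 148352.25 + 22644.15 = 170996.40

Total landed cost: GBP 170996.40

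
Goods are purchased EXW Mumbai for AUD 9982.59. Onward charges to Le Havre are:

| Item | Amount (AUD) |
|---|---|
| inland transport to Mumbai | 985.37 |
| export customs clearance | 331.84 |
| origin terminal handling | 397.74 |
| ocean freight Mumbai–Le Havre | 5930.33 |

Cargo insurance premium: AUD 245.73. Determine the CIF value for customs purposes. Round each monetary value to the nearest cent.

CIF = EXW price + pre-shipment costs + freight + insurance
CIF = 9982.59 + 985.37 + 331.84 + 397.74 + 5930.33 + 245.73 = 17873.60

CIF value: AUD 17873.60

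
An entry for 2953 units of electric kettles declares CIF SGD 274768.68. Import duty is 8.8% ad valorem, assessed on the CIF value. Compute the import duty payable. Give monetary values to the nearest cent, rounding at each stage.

Import duty: SGD 24179.64

Import duty = 274768.68 × 8.8% = 24179.64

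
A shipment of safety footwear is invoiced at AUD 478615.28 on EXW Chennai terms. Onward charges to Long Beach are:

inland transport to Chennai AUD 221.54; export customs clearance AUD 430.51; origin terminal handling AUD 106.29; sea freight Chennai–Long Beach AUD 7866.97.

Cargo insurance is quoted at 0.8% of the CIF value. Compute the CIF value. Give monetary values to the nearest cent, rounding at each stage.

CIF value: AUD 491169.95

Let C be the CIF value. C = EXW price + pre-shipment costs + freight + 0.8% × C
C − 0.8% × C = 478615.28 + 221.54 + 430.51 + 106.29 + 7866.97
0.992 × C = 487240.59
C = 487240.59 / 0.992 = 491169.95
Insurance premium = 0.8% × 491169.95 = 3929.36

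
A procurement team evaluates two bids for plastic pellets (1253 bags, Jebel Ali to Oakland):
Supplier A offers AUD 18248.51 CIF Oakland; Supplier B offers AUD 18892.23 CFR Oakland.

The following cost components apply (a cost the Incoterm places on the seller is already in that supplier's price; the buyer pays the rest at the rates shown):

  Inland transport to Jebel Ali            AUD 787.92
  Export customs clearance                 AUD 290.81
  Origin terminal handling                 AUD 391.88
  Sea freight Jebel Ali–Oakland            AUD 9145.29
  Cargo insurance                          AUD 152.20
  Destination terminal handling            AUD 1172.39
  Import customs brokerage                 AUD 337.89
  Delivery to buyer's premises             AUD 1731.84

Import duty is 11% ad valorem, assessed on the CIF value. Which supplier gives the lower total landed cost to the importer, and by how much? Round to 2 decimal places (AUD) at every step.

Supplier A is cheaper by AUD 883.47

Supplier A (CIF):
The CIF price already equals the CIF value: 18248.51
Import duty = 18248.51 × 11% = 2007.34
Buyer bears (A): 1172.39 + 337.89 + 1731.84 = 3242.12
Landed cost (A) = invoice 18248.51 + 3242.12 + duty 2007.34 = 23497.97
Supplier B (CFR):
CIF value = CFR price + insurance = 18892.23 + 152.20 = 19044.43
Import duty = 19044.43 × 11% = 2094.89
Buyer bears (B): 152.20 + 1172.39 + 337.89 + 1731.84 = 3394.32
Landed cost (B) = invoice 18892.23 + 3394.32 + duty 2094.89 = 24381.44
Difference = |23497.97 − 24381.44| = 883.47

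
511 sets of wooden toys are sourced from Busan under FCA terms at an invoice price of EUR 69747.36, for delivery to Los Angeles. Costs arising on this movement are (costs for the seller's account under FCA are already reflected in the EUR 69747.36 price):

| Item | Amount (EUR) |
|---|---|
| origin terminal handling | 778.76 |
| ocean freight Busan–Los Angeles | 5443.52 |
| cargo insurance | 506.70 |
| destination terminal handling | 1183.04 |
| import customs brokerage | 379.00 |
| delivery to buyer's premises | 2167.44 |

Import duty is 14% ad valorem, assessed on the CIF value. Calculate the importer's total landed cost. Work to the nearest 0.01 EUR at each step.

Total landed cost: EUR 90912.51

FCA: the seller delivers export-cleared goods to the carrier; the buyer bears costs from that point.
CIF value = FCA price + origin terminal + freight + insurance = 69747.36 + 778.76 + 5443.52 + 506.70 = 76476.34
Import duty = 76476.34 × 14% = 10706.69
Buyer bears: origin terminal 778.76 + freight 5443.52 + insurance 506.70 + destination terminal 1183.04 + brokerage 379.00 + delivery 2167.44 + duty 10706.69 = 21165.15
Landed cost = invoice 69747.36 + 21165.15 = 90912.51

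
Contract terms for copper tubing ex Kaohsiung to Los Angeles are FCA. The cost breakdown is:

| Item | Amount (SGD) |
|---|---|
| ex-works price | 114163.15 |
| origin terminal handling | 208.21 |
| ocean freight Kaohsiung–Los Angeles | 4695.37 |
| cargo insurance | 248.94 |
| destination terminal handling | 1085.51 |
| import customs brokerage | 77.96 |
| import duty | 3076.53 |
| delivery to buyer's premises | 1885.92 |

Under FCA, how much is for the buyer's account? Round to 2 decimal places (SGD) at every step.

FCA: the seller delivers export-cleared goods to the carrier; the buyer bears costs from that point.
Seller's account: goods 114163.15 = 114163.15
Buyer's account: origin terminal 208.21 + freight 4695.37 + insurance 248.94 + destination terminal 1085.51 + brokerage 77.96 + duty 3076.53 + delivery 1885.92 = 11278.44

Buyer's account: SGD 11278.44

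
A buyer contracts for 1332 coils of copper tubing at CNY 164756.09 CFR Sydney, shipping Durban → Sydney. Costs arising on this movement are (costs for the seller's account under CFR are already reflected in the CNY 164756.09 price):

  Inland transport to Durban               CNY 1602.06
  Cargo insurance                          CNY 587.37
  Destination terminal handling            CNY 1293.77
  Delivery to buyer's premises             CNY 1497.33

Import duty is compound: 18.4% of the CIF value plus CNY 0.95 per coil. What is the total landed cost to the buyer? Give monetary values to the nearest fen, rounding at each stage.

Total landed cost: CNY 199823.16

CFR: the seller pays costs through ocean freight to the destination port, but not insurance.
Already in the invoice (seller's account under CFR): inland to port — exclude.
CIF value = CFR price + insurance = 164756.09 + 587.37 = 165343.46
Ad valorem component: 165343.46 × 18.4% = 30423.20
Specific component: 1332 × 0.95 = 1265.40
Import duty = 30423.20 + 1265.40 = 31688.60
Buyer bears: insurance 587.37 + destination terminal 1293.77 + delivery 1497.33 + duty 31688.60 = 35067.07
Landed cost = invoice 164756.09 + 35067.07 = 199823.16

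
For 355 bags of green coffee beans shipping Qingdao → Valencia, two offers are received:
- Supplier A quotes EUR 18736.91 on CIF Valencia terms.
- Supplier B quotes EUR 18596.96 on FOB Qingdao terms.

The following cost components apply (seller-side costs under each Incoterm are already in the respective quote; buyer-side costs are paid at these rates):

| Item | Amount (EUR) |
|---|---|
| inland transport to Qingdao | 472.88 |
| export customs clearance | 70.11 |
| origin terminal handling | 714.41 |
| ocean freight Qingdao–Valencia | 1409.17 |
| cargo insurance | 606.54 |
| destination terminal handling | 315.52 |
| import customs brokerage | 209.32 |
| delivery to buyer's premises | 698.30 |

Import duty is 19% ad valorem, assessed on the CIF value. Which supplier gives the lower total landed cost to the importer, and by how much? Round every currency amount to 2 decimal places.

Supplier A (CIF):
The CIF price already equals the CIF value: 18736.91
Import duty = 18736.91 × 19% = 3560.01
Buyer bears (A): 315.52 + 209.32 + 698.30 = 1223.14
Landed cost (A) = invoice 18736.91 + 1223.14 + duty 3560.01 = 23520.06
Supplier B (FOB):
CIF value = FOB price + freight + insurance = 18596.96 + 1409.17 + 606.54 = 20612.67
Import duty = 20612.67 × 19% = 3916.41
Buyer bears (B): 1409.17 + 606.54 + 315.52 + 209.32 + 698.30 = 3238.85
Landed cost (B) = invoice 18596.96 + 3238.85 + duty 3916.41 = 25752.22
Difference = |23520.06 − 25752.22| = 2232.16

Supplier A is cheaper by EUR 2232.16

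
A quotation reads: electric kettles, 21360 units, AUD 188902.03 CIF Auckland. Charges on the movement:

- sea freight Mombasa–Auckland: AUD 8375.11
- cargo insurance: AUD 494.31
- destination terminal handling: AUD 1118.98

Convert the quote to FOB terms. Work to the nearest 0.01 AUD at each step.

Not relevant to the conversion: destination terminal — on the buyer under both terms; not part of either seller's price.
From CIF to FOB, the seller no longer bears: freight, insurance.
FOB price = 188902.03 − 8375.11 − 494.31 = 180032.61

FOB price: AUD 180032.61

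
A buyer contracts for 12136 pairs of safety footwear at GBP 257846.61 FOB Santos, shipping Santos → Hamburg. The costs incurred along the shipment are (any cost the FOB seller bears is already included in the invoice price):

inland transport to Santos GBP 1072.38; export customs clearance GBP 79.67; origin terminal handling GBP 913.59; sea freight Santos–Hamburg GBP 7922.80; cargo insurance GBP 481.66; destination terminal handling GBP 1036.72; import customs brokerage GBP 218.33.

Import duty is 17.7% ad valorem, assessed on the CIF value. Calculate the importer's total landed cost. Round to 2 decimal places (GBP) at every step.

FOB: the seller bears costs until goods are on board at the origin port; the buyer bears freight, insurance and all costs thereafter.
Already in the invoice (seller's account under FOB): inland to port, export clearance, origin terminal — exclude.
CIF value = FOB price + freight + insurance = 257846.61 + 7922.80 + 481.66 = 266251.07
Import duty = 266251.07 × 17.7% = 47126.44
Buyer bears: freight 7922.80 + insurance 481.66 + destination terminal 1036.72 + brokerage 218.33 + duty 47126.44 = 56785.95
Landed cost = invoice 257846.61 + 56785.95 = 314632.56

Total landed cost: GBP 314632.56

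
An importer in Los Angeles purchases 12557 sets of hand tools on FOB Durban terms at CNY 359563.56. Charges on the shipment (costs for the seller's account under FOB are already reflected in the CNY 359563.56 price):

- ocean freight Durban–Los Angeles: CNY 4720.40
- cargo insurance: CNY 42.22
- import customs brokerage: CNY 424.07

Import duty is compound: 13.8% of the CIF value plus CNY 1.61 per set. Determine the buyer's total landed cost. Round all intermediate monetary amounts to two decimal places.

FOB: the seller bears costs until goods are on board at the origin port; the buyer bears freight, insurance and all costs thereafter.
CIF value = FOB price + freight + insurance = 359563.56 + 4720.40 + 42.22 = 364326.18
Ad valorem component: 364326.18 × 13.8% = 50277.01
Specific component: 12557 × 1.61 = 20216.77
Import duty = 50277.01 + 20216.77 = 70493.78
Buyer bears: freight 4720.40 + insurance 42.22 + brokerage 424.07 + duty 70493.78 = 75680.47
Landed cost = invoice 359563.56 + 75680.47 = 435244.03

Total landed cost: CNY 435244.03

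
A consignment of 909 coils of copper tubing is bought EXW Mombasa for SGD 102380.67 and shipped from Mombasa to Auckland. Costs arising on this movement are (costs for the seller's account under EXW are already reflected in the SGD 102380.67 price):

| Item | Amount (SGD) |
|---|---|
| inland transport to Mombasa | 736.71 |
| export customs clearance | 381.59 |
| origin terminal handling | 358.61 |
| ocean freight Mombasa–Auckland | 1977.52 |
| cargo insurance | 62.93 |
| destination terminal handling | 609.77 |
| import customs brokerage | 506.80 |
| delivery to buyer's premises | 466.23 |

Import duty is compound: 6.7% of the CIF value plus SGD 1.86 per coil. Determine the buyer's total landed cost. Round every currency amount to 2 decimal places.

Total landed cost: SGD 116266.74

EXW: the seller makes goods available at their premises; the buyer bears all onward costs.
CIF value = EXW price + inland to port + export clearance + origin terminal + freight + insurance = 102380.67 + 736.71 + 381.59 + 358.61 + 1977.52 + 62.93 = 105898.03
Ad valorem component: 105898.03 × 6.7% = 7095.17
Specific component: 909 × 1.86 = 1690.74
Import duty = 7095.17 + 1690.74 = 8785.91
Buyer bears: inland to port 736.71 + export clearance 381.59 + origin terminal 358.61 + freight 1977.52 + insurance 62.93 + destination terminal 609.77 + brokerage 506.80 + delivery 466.23 + duty 8785.91 = 13886.07
Landed cost = invoice 102380.67 + 13886.07 = 116266.74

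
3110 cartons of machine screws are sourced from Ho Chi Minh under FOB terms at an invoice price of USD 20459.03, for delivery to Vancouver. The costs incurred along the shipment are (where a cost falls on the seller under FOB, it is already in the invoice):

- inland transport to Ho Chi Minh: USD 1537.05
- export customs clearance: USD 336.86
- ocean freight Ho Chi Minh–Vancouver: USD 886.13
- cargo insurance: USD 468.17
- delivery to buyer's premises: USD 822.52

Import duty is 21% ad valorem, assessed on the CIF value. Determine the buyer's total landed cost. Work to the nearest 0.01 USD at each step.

Total landed cost: USD 27216.65

FOB: the seller bears costs until goods are on board at the origin port; the buyer bears freight, insurance and all costs thereafter.
Already in the invoice (seller's account under FOB): inland to port, export clearance — exclude.
CIF value = FOB price + freight + insurance = 20459.03 + 886.13 + 468.17 = 21813.33
Import duty = 21813.33 × 21% = 4580.80
Buyer bears: freight 886.13 + insurance 468.17 + delivery 822.52 + duty 4580.80 = 6757.62
Landed cost = invoice 20459.03 + 6757.62 = 27216.65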